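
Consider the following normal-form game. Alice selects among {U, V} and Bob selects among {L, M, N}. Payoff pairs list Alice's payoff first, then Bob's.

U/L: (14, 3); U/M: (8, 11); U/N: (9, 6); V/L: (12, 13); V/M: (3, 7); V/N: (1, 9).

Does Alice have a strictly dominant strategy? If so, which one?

A strategy is strictly dominant if it gives Alice a strictly higher payoff than every other strategy, against every choice by the opponent.
U strictly dominates: vs L: 14 > 12; vs M: 8 > 3; vs N: 9 > 1.

U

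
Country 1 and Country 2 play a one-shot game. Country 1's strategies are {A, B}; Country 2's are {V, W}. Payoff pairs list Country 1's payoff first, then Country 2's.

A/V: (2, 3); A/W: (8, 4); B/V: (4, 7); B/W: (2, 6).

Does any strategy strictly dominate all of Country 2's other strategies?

No strictly dominant strategy

A strategy is strictly dominant if it gives Country 2 a strictly higher payoff than every other strategy, against every choice by the opponent.
V is not dominant: against A, W gives 4 > 3.
W is not dominant: against B, V gives 7 > 6.
No single strategy is best against every opponent action.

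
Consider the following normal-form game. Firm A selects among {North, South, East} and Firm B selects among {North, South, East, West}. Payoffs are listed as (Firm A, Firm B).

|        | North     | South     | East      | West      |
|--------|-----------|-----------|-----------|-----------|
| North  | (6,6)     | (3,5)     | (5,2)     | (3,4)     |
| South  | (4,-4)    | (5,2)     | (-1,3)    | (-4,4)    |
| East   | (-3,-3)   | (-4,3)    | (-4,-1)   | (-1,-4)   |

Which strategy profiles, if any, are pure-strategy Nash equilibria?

(North, North)

Check mutual best responses: a cell is a NE iff neither player can gain by unilaterally deviating.
Firm A's best responses — vs North: North (payoff 6); vs South: South (payoff 5); vs East: North (payoff 5); vs West: North (payoff 3).
Firm B's best responses — vs North: North (payoff 6); vs South: West (payoff 4); vs East: South (payoff 3).
The only mutual best response is (North, North); neither player gains by switching there.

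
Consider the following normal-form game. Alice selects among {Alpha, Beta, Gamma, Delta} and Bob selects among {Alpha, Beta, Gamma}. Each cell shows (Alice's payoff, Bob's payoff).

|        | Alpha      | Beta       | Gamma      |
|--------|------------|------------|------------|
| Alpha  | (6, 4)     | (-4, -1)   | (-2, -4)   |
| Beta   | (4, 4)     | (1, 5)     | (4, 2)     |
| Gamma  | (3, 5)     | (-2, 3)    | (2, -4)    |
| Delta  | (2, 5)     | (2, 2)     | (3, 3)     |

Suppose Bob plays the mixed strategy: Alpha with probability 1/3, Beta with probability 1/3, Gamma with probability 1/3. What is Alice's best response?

Compute Alice's expected payoff from each pure strategy against the given mix.
Alpha: (1/3)·6 + (1/3)·(-4) + (1/3)·(-2) = 0
Beta: (1/3)·4 + (1/3)·1 + (1/3)·4 = 3
Gamma: (1/3)·3 + (1/3)·(-2) + (1/3)·2 = 1
Delta: (1/3)·2 + (1/3)·2 + (1/3)·3 = 7/3
Highest expected payoff is 3, from Beta.

Beta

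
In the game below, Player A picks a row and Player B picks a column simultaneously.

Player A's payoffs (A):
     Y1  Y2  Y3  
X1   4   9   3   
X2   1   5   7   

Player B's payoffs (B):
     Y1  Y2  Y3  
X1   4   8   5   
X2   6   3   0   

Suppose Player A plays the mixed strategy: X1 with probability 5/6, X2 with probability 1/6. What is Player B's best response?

Compute Player B's expected payoff from each pure strategy against the given mix.
Y1: (5/6)·4 + (1/6)·6 = 13/3
Y2: (5/6)·8 + (1/6)·3 = 43/6
Y3: (5/6)·5 + (1/6)·0 = 25/6
Highest expected payoff is 43/6, from Y2.

Y2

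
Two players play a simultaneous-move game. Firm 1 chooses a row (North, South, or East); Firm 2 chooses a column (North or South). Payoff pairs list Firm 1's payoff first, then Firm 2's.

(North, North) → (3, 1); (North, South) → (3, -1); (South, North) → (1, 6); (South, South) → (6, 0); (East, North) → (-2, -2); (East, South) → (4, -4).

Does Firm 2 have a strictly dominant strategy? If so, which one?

A strategy is strictly dominant if it gives Firm 2 a strictly higher payoff than every other strategy, against every choice by the opponent.
North strictly dominates: vs North: 1 > -1; vs South: 6 > 0; vs East: -2 > -4.

North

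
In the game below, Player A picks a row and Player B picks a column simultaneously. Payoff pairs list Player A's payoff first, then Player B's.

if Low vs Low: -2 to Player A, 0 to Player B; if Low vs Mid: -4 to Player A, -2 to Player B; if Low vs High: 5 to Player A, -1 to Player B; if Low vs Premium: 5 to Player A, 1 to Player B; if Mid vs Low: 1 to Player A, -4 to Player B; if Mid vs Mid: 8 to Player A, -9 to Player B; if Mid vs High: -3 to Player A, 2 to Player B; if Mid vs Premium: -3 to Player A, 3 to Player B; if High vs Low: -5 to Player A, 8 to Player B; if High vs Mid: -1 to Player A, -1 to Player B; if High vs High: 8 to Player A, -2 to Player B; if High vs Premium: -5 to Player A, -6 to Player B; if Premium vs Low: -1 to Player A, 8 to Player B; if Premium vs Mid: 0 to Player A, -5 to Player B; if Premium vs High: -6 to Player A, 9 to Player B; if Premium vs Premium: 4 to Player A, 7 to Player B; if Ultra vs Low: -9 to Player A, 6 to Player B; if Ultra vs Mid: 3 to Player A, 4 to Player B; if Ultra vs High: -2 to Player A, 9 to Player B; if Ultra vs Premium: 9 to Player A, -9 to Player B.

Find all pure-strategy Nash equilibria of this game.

No pure-strategy Nash equilibrium

Find each player's best response to every opponent strategy; NE are the intersections.
Player A's best responses — vs Low: Mid (payoff 1); vs Mid: Mid (payoff 8); vs High: High (payoff 8); vs Premium: Ultra (payoff 9).
Player B's best responses — vs Low: Premium (payoff 1); vs Mid: Premium (payoff 3); vs High: Low (payoff 8); vs Premium: High (payoff 9); vs Ultra: High (payoff 9).
No cell has both players best-responding. For instance, Player A's best reply to Premium is Ultra, but against Ultra Player B prefers High over Premium.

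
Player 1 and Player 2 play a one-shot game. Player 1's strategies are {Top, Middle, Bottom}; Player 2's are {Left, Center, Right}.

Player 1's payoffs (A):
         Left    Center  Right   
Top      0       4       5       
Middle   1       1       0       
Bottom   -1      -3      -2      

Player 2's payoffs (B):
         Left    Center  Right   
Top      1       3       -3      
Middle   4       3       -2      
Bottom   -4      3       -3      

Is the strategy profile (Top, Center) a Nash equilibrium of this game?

Holding Player 2 at Center: Player 1 gets 4 from Top, versus 1 from Middle, -3 from Bottom. No profitable deviation for Player 1.
Holding Player 1 at Top: Player 2 gets 3 from Center, versus 1 from Left, -3 from Right. No profitable deviation for Player 2 either.

Yes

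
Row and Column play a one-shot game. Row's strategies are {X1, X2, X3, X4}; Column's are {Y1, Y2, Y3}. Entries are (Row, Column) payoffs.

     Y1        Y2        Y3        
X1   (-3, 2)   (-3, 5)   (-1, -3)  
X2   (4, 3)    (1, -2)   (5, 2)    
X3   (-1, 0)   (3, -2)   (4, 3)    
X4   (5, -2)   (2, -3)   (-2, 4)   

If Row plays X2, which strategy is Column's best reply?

Y1

With Row fixed at X2, Column's payoffs are: Y1 → 3, Y2 → -2, Y3 → 2.
The maximum is 3, achieved by Y1.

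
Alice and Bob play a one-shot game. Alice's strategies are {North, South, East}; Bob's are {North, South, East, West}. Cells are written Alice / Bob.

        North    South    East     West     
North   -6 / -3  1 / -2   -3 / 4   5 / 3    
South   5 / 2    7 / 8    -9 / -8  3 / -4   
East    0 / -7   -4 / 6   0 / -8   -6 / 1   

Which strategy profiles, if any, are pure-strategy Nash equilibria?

(South, South)

Find each player's best response to every opponent strategy; NE are the intersections.
Alice's best responses — vs North: South (payoff 5); vs South: South (payoff 7); vs East: East (payoff 0); vs West: North (payoff 5).
Bob's best responses — vs North: East (payoff 4); vs South: South (payoff 8); vs East: South (payoff 6).
The only mutual best response is (South, South); neither player gains by switching there.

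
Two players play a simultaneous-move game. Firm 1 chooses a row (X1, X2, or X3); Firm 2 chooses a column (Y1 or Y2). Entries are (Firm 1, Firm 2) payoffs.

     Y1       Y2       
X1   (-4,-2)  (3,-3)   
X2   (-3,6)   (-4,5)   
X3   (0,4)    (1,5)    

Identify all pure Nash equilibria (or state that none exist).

There is no pure-strategy Nash equilibrium

A profile is a Nash equilibrium when each player is best-responding to the other.
Firm 1's best responses — vs Y1: X3 (payoff 0); vs Y2: X1 (payoff 3).
Firm 2's best responses — vs X1: Y1 (payoff -2); vs X2: Y1 (payoff 6); vs X3: Y2 (payoff 5).
No cell has both players best-responding. For instance, Firm 1's best reply to Y1 is X3, but against X3 Firm 2 prefers Y2 over Y1.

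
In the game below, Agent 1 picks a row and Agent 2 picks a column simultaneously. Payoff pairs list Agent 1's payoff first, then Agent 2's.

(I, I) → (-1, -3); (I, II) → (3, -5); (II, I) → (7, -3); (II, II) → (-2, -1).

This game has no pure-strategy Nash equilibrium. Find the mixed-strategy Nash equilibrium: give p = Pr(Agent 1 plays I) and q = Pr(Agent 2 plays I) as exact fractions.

p = 1/2, q = 5/13

In a mixed NE each player is indifferent between their pure strategies, so the opponent's mix sets the indifference.
Agent 2 indifferent between I and II: p·(-3) + (1−p)·(-3) = p·(-5) + (1−p)·(-1) ⟹ (-3) + 0p = (-1) + (-4)p ⟹ p = 1/2.
Agent 1 indifferent between I and II: q·(-1) + (1−q)·3 = q·7 + (1−q)·(-2) ⟹ 3 + (-4)q = (-2) + 9q ⟹ q = 5/13.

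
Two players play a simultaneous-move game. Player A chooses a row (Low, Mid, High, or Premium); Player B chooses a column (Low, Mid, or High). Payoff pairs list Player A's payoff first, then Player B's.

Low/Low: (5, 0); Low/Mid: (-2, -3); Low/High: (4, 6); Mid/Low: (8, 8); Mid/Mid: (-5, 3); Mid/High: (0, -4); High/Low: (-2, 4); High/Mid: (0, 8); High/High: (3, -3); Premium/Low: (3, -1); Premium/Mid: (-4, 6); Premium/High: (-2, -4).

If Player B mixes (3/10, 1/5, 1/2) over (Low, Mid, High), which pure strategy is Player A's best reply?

Low

Compute Player A's expected payoff from each pure strategy against the given mix.
Low: (3/10)·5 + (1/5)·(-2) + (1/2)·4 = 31/10
Mid: (3/10)·8 + (1/5)·(-5) + (1/2)·0 = 7/5
High: (3/10)·(-2) + (1/5)·0 + (1/2)·3 = 9/10
Premium: (3/10)·3 + (1/5)·(-4) + (1/2)·(-2) = -9/10
Highest expected payoff is 31/10, from Low.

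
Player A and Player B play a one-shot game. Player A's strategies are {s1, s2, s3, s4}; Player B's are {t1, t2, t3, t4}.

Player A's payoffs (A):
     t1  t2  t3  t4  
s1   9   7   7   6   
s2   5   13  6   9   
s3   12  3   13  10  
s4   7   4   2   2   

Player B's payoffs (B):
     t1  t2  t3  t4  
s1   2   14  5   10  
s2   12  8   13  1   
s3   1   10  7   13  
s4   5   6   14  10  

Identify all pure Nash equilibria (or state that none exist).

A profile is a Nash equilibrium when each player is best-responding to the other.
Player A's best responses — vs t1: s3 (payoff 12); vs t2: s2 (payoff 13); vs t3: s3 (payoff 13); vs t4: s3 (payoff 10).
Player B's best responses — vs s1: t2 (payoff 14); vs s2: t3 (payoff 13); vs s3: t4 (payoff 13); vs s4: t3 (payoff 14).
The only mutual best response is (s3, t4); neither player gains by switching there.

(s3, t4)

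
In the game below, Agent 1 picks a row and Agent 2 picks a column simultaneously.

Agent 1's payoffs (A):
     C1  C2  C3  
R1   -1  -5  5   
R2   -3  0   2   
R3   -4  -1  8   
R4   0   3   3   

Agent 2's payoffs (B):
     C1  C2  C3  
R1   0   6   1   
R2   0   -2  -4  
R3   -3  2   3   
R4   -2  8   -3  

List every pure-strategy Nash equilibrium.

(R3, C3) and (R4, C2)

A profile is a Nash equilibrium when each player is best-responding to the other.
Agent 1's best responses — vs C1: R4 (payoff 0); vs C2: R4 (payoff 3); vs C3: R3 (payoff 8).
Agent 2's best responses — vs R1: C2 (payoff 6); vs R2: C1 (payoff 0); vs R3: C3 (payoff 3); vs R4: C2 (payoff 8).
Mutual best responses occur at (R3, C3) and (R4, C2); at each, neither player gains by switching.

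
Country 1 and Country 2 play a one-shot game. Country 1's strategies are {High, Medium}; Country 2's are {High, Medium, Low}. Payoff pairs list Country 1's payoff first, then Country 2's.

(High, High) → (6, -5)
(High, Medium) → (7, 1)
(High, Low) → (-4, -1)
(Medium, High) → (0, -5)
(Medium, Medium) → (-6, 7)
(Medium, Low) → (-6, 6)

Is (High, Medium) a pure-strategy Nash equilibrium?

Yes

Holding Country 2 at Medium: Country 1 gets 7 from High, versus -6 from Medium. No profitable deviation for Country 1.
Holding Country 1 at High: Country 2 gets 1 from Medium, versus -5 from High, -1 from Low. No profitable deviation for Country 2 either.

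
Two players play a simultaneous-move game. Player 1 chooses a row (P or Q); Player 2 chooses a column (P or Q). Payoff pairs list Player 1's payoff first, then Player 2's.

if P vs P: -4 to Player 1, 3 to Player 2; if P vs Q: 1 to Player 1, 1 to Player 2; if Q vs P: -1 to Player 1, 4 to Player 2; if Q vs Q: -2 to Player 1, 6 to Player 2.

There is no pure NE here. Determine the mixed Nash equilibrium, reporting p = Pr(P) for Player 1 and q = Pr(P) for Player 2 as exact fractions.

In a mixed NE each player is indifferent between their pure strategies, so the opponent's mix sets the indifference.
Player 2 indifferent between P and Q: p·3 + (1−p)·4 = p·1 + (1−p)·6 ⟹ 4 + (-1)p = 6 + (-5)p ⟹ p = 1/2.
Player 1 indifferent between P and Q: q·(-4) + (1−q)·1 = q·(-1) + (1−q)·(-2) ⟹ 1 + (-5)q = (-2) + 1q ⟹ q = 1/2.

p = 1/2, q = 1/2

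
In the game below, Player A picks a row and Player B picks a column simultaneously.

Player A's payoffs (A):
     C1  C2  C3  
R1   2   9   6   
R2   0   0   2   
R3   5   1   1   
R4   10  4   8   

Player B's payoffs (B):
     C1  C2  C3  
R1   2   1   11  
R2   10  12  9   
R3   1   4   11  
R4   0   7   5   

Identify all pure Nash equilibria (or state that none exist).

No pure-strategy Nash equilibrium

Check mutual best responses: a cell is a NE iff neither player can gain by unilaterally deviating.
Player A's best responses — vs C1: R4 (payoff 10); vs C2: R1 (payoff 9); vs C3: R4 (payoff 8).
Player B's best responses — vs R1: C3 (payoff 11); vs R2: C2 (payoff 12); vs R3: C3 (payoff 11); vs R4: C2 (payoff 7).
No cell has both players best-responding. For instance, Player A's best reply to C2 is R1, but against R1 Player B prefers C3 over C2.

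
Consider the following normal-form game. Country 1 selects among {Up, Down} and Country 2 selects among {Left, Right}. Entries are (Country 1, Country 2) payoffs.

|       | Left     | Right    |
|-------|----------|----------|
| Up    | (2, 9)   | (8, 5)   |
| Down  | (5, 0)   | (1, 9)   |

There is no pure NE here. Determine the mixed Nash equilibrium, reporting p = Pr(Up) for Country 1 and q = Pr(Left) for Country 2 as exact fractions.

In a mixed NE each player is indifferent between their pure strategies, so the opponent's mix sets the indifference.
Country 2 indifferent between Left and Right: p·9 + (1−p)·0 = p·5 + (1−p)·9 ⟹ 0 + 9p = 9 + (-4)p ⟹ p = 9/13.
Country 1 indifferent between Up and Down: q·2 + (1−q)·8 = q·5 + (1−q)·1 ⟹ 8 + (-6)q = 1 + 4q ⟹ q = 7/10.

p = 9/13, q = 7/10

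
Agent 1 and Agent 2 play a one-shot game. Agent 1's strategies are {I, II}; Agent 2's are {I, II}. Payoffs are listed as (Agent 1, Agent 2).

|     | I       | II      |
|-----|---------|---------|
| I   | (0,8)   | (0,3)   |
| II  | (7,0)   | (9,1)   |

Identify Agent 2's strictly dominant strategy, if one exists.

No strictly dominant strategy

Check whether one of Agent 2's strategies beats all alternatives regardless of what the opponent does.
I is not dominant: against II, II gives 1 > 0.
II is not dominant: against I, I gives 8 > 3.
No single strategy is best against every opponent action.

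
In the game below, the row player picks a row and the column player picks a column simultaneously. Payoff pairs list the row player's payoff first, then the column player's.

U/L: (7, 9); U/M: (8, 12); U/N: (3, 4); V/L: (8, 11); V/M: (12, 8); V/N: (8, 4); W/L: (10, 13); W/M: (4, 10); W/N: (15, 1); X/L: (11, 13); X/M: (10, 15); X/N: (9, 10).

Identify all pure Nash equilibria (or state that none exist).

Check mutual best responses: a cell is a NE iff neither player can gain by unilaterally deviating.
The row player's best responses — vs L: X (payoff 11); vs M: V (payoff 12); vs N: W (payoff 15).
The column player's best responses — vs U: M (payoff 12); vs V: L (payoff 11); vs W: L (payoff 13); vs X: M (payoff 15).
No cell has both players best-responding. For instance, the row player's best reply to N is W, but against W the column player prefers L over N.

None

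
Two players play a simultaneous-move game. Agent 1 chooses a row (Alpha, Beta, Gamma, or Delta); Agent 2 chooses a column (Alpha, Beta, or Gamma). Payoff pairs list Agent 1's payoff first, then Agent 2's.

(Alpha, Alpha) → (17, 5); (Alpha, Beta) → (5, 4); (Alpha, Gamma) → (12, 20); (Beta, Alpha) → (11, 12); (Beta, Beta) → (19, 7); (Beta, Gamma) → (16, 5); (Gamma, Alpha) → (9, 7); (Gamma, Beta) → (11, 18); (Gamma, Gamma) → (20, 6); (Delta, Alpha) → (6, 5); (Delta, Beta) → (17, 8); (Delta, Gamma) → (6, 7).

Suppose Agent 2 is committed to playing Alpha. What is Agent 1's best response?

With Agent 2 fixed at Alpha, Agent 1's payoffs are: Alpha → 17, Beta → 11, Gamma → 9, Delta → 6.
The maximum is 17, achieved by Alpha.

Alpha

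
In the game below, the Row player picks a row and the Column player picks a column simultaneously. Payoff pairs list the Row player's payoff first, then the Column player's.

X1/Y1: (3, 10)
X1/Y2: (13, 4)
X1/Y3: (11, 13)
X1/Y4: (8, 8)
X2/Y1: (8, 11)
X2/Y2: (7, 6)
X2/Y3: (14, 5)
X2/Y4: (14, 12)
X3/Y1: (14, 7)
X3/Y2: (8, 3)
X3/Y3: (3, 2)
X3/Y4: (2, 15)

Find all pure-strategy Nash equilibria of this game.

(X2, Y4)

A profile is a Nash equilibrium when each player is best-responding to the other.
The Row player's best responses — vs Y1: X3 (payoff 14); vs Y2: X1 (payoff 13); vs Y3: X2 (payoff 14); vs Y4: X2 (payoff 14).
The Column player's best responses — vs X1: Y3 (payoff 13); vs X2: Y4 (payoff 12); vs X3: Y4 (payoff 15).
The only mutual best response is (X2, Y4); neither player gains by switching there.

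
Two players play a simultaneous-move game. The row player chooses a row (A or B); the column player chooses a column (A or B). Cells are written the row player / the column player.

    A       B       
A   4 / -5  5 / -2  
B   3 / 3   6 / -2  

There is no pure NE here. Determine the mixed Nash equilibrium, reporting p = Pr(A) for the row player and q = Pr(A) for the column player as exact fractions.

In a mixed NE each player is indifferent between their pure strategies, so the opponent's mix sets the indifference.
The column player indifferent between A and B: p·(-5) + (1−p)·3 = p·(-2) + (1−p)·(-2) ⟹ 3 + (-8)p = (-2) + 0p ⟹ p = 5/8.
The row player indifferent between A and B: q·4 + (1−q)·5 = q·3 + (1−q)·6 ⟹ 5 + (-1)q = 6 + (-3)q ⟹ q = 1/2.

p = 5/8, q = 1/2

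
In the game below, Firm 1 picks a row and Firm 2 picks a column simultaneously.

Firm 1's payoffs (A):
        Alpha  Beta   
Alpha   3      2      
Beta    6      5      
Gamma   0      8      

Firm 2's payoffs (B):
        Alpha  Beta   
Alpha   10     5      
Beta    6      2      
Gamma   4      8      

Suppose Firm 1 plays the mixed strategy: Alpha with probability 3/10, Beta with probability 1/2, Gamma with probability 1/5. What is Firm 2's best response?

Alpha

Firm 2's best reply maximizes expected payoff against the mix.
Alpha: (3/10)·10 + (1/2)·6 + (1/5)·4 = 34/5
Beta: (3/10)·5 + (1/2)·2 + (1/5)·8 = 41/10
Highest expected payoff is 34/5, from Alpha.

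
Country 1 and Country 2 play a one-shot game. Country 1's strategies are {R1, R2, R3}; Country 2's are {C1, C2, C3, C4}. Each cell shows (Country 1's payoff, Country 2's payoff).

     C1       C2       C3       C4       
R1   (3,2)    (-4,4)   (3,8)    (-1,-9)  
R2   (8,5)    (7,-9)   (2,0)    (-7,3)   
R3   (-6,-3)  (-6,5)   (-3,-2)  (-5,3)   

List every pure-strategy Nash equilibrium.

(R1, C3) and (R2, C1)

A profile is a Nash equilibrium when each player is best-responding to the other.
Country 1's best responses — vs C1: R2 (payoff 8); vs C2: R2 (payoff 7); vs C3: R1 (payoff 3); vs C4: R1 (payoff -1).
Country 2's best responses — vs R1: C3 (payoff 8); vs R2: C1 (payoff 5); vs R3: C2 (payoff 5).
Mutual best responses occur at (R1, C3) and (R2, C1); at each, neither player gains by switching.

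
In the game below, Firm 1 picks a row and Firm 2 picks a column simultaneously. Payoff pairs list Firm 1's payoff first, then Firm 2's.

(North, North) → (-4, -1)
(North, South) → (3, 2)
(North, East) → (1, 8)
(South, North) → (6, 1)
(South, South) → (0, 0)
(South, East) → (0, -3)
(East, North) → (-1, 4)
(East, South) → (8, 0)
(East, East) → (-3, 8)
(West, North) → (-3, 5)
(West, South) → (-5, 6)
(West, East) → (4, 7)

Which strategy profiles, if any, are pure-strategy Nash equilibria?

Check mutual best responses: a cell is a NE iff neither player can gain by unilaterally deviating.
Firm 1's best responses — vs North: South (payoff 6); vs South: East (payoff 8); vs East: West (payoff 4).
Firm 2's best responses — vs North: East (payoff 8); vs South: North (payoff 1); vs East: East (payoff 8); vs West: East (payoff 7).
Mutual best responses occur at (South, North) and (West, East); at each, neither player gains by switching.

(South, North) and (West, East)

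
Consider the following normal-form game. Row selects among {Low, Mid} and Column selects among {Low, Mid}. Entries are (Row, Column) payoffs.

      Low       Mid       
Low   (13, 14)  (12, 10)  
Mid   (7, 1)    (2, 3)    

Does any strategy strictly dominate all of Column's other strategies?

None

A strategy is strictly dominant if it gives Column a strictly higher payoff than every other strategy, against every choice by the opponent.
Low is not dominant: against Mid, Mid gives 3 > 1.
Mid is not dominant: against Low, Low gives 14 > 10.
No single strategy is best against every opponent action.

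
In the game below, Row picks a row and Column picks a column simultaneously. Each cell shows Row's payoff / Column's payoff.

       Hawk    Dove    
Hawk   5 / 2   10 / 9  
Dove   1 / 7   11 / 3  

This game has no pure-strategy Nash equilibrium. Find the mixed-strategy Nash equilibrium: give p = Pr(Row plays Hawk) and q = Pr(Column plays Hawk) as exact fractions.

p = 4/11, q = 1/5

Each player's mixing probability is pinned down by making the *other* player indifferent.
Column indifferent between Hawk and Dove: p·2 + (1−p)·7 = p·9 + (1−p)·3 ⟹ 7 + (-5)p = 3 + 6p ⟹ p = 4/11.
Row indifferent between Hawk and Dove: q·5 + (1−q)·10 = q·1 + (1−q)·11 ⟹ 10 + (-5)q = 11 + (-10)q ⟹ q = 1/5.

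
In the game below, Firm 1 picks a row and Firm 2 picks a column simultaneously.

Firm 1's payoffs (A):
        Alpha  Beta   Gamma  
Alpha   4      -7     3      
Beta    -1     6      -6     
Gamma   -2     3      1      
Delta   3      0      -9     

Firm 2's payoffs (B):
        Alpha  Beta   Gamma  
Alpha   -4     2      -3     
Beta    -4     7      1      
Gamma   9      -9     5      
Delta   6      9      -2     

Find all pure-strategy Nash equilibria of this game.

Check mutual best responses: a cell is a NE iff neither player can gain by unilaterally deviating.
Firm 1's best responses — vs Alpha: Alpha (payoff 4); vs Beta: Beta (payoff 6); vs Gamma: Alpha (payoff 3).
Firm 2's best responses — vs Alpha: Beta (payoff 2); vs Beta: Beta (payoff 7); vs Gamma: Alpha (payoff 9); vs Delta: Beta (payoff 9).
The only mutual best response is (Beta, Beta); neither player gains by switching there.

(Beta, Beta)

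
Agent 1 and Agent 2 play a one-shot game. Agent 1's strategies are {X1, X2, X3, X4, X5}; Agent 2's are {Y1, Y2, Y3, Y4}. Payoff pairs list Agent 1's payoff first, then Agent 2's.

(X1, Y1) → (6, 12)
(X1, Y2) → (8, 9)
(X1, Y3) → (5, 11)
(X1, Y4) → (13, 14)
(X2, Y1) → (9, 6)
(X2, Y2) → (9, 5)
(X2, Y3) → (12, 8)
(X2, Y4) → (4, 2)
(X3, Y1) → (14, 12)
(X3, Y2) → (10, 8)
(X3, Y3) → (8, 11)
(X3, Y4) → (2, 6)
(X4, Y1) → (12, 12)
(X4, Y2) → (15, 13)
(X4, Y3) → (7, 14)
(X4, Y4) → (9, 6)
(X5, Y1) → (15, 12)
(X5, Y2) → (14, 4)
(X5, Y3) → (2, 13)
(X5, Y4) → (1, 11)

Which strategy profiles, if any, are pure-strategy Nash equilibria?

(X1, Y4) and (X2, Y3)

Check mutual best responses: a cell is a NE iff neither player can gain by unilaterally deviating.
Agent 1's best responses — vs Y1: X5 (payoff 15); vs Y2: X4 (payoff 15); vs Y3: X2 (payoff 12); vs Y4: X1 (payoff 13).
Agent 2's best responses — vs X1: Y4 (payoff 14); vs X2: Y3 (payoff 8); vs X3: Y1 (payoff 12); vs X4: Y3 (payoff 14); vs X5: Y3 (payoff 13).
Mutual best responses occur at (X1, Y4) and (X2, Y3); at each, neither player gains by switching.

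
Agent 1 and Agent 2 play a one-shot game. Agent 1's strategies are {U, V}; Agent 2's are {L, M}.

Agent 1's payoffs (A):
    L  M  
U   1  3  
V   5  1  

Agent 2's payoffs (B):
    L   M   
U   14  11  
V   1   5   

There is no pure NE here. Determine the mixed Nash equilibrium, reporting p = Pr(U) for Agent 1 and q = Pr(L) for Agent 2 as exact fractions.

p = 4/7, q = 1/3

In a mixed NE each player is indifferent between their pure strategies, so the opponent's mix sets the indifference.
Agent 2 indifferent between L and M: p·14 + (1−p)·1 = p·11 + (1−p)·5 ⟹ 1 + 13p = 5 + 6p ⟹ p = 4/7.
Agent 1 indifferent between U and V: q·1 + (1−q)·3 = q·5 + (1−q)·1 ⟹ 3 + (-2)q = 1 + 4q ⟹ q = 1/3.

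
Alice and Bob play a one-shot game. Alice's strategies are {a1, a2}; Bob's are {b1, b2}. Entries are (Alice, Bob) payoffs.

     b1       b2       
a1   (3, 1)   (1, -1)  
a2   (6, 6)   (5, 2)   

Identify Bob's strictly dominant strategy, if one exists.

b1

A strategy is strictly dominant if it gives Bob a strictly higher payoff than every other strategy, against every choice by the opponent.
b1 strictly dominates: vs a1: 1 > -1; vs a2: 6 > 2.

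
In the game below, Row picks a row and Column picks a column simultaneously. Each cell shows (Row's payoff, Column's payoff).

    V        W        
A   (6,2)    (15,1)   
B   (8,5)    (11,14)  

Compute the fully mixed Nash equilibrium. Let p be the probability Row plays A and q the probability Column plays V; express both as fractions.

Each player's mixing probability is pinned down by making the *other* player indifferent.
Column indifferent between V and W: p·2 + (1−p)·5 = p·1 + (1−p)·14 ⟹ 5 + (-3)p = 14 + (-13)p ⟹ p = 9/10.
Row indifferent between A and B: q·6 + (1−q)·15 = q·8 + (1−q)·11 ⟹ 15 + (-9)q = 11 + (-3)q ⟹ q = 2/3.

p = 9/10, q = 2/3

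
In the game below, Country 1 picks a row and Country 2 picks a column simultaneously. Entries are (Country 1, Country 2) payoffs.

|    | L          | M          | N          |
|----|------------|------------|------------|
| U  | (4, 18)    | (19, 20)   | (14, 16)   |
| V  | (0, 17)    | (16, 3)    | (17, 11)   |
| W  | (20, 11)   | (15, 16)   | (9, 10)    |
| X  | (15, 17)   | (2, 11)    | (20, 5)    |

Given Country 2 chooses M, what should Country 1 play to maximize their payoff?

U

With Country 2 fixed at M, Country 1's payoffs are: U → 19, V → 16, W → 15, X → 2.
The maximum is 19, achieved by U.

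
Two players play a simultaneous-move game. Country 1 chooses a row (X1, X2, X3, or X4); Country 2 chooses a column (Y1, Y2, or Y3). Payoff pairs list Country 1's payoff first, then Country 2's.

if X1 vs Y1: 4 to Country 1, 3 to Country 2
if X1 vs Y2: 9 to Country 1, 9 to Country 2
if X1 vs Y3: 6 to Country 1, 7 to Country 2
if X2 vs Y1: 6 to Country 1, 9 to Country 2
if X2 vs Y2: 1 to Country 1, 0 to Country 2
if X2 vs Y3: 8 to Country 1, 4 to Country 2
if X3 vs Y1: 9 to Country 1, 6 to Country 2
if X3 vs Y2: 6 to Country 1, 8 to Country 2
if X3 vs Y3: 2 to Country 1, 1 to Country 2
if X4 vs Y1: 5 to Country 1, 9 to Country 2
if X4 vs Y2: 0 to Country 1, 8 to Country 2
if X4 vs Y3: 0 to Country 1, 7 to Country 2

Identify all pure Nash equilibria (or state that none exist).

Check mutual best responses: a cell is a NE iff neither player can gain by unilaterally deviating.
Country 1's best responses — vs Y1: X3 (payoff 9); vs Y2: X1 (payoff 9); vs Y3: X2 (payoff 8).
Country 2's best responses — vs X1: Y2 (payoff 9); vs X2: Y1 (payoff 9); vs X3: Y2 (payoff 8); vs X4: Y1 (payoff 9).
The only mutual best response is (X1, Y2); neither player gains by switching there.

(X1, Y2)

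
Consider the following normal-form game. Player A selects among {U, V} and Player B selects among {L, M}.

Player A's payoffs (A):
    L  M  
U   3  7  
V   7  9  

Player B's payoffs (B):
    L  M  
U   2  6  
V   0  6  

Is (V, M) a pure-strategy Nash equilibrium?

Yes

Holding Player B at M: Player A gets 9 from V, versus 7 from U. No profitable deviation for Player A.
Holding Player A at V: Player B gets 6 from M, versus 0 from L. No profitable deviation for Player B either.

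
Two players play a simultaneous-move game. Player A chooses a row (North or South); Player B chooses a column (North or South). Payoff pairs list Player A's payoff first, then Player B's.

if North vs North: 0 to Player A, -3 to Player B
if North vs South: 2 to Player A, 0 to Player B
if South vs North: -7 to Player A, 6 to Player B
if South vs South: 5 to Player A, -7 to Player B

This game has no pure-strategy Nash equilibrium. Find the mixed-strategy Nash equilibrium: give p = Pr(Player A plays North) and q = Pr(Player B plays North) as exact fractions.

p = 13/16, q = 3/10

Each player's mixing probability is pinned down by making the *other* player indifferent.
Player B indifferent between North and South: p·(-3) + (1−p)·6 = p·0 + (1−p)·(-7) ⟹ 6 + (-9)p = (-7) + 7p ⟹ p = 13/16.
Player A indifferent between North and South: q·0 + (1−q)·2 = q·(-7) + (1−q)·5 ⟹ 2 + (-2)q = 5 + (-12)q ⟹ q = 3/10.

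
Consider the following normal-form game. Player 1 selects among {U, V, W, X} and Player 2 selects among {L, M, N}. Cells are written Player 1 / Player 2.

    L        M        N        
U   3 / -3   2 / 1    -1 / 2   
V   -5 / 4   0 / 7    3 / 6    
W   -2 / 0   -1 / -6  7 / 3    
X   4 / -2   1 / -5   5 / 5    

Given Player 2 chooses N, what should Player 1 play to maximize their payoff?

With Player 2 fixed at N, Player 1's payoffs are: U → -1, V → 3, W → 7, X → 5.
The maximum is 7, achieved by W.

W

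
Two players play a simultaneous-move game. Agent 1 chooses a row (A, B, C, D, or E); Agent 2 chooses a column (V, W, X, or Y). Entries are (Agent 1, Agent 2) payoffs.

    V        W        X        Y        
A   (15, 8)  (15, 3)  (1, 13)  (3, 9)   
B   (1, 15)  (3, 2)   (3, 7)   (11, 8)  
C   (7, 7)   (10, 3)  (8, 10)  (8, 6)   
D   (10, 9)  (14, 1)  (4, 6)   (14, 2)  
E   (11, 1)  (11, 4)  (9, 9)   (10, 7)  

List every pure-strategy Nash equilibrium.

(E, X)

A profile is a Nash equilibrium when each player is best-responding to the other.
Agent 1's best responses — vs V: A (payoff 15); vs W: A (payoff 15); vs X: E (payoff 9); vs Y: D (payoff 14).
Agent 2's best responses — vs A: X (payoff 13); vs B: V (payoff 15); vs C: X (payoff 10); vs D: V (payoff 9); vs E: X (payoff 9).
The only mutual best response is (E, X); neither player gains by switching there.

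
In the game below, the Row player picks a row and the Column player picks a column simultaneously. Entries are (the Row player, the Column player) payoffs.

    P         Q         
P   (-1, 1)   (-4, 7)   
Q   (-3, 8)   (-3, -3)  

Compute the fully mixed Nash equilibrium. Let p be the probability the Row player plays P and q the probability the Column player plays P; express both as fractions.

In a mixed NE each player is indifferent between their pure strategies, so the opponent's mix sets the indifference.
The Column player indifferent between P and Q: p·1 + (1−p)·8 = p·7 + (1−p)·(-3) ⟹ 8 + (-7)p = (-3) + 10p ⟹ p = 11/17.
The Row player indifferent between P and Q: q·(-1) + (1−q)·(-4) = q·(-3) + (1−q)·(-3) ⟹ (-4) + 3q = (-3) + 0q ⟹ q = 1/3.

p = 11/17, q = 1/3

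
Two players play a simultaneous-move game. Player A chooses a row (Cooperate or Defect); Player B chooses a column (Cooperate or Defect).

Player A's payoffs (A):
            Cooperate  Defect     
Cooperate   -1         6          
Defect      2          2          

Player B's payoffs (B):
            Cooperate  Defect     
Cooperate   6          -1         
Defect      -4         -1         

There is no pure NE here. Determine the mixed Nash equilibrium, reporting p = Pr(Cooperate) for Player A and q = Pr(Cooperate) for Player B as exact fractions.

p = 3/10, q = 4/7

In a mixed NE each player is indifferent between their pure strategies, so the opponent's mix sets the indifference.
Player B indifferent between Cooperate and Defect: p·6 + (1−p)·(-4) = p·(-1) + (1−p)·(-1) ⟹ (-4) + 10p = (-1) + 0p ⟹ p = 3/10.
Player A indifferent between Cooperate and Defect: q·(-1) + (1−q)·6 = q·2 + (1−q)·2 ⟹ 6 + (-7)q = 2 + 0q ⟹ q = 4/7.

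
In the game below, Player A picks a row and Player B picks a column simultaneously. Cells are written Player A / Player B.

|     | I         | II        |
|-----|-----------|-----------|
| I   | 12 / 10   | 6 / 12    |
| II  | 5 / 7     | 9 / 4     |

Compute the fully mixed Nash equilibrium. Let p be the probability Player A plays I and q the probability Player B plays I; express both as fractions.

p = 3/5, q = 3/10

Each player's mixing probability is pinned down by making the *other* player indifferent.
Player B indifferent between I and II: p·10 + (1−p)·7 = p·12 + (1−p)·4 ⟹ 7 + 3p = 4 + 8p ⟹ p = 3/5.
Player A indifferent between I and II: q·12 + (1−q)·6 = q·5 + (1−q)·9 ⟹ 6 + 6q = 9 + (-4)q ⟹ q = 3/10.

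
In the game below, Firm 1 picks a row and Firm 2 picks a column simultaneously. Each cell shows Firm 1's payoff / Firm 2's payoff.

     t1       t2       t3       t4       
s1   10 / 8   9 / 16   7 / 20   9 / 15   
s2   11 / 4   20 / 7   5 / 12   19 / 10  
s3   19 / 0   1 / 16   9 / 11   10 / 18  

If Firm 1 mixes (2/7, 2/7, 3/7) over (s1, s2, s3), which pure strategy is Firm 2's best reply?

Compute Firm 2's expected payoff from each pure strategy against the given mix.
t1: (2/7)·8 + (2/7)·4 + (3/7)·0 = 24/7
t2: (2/7)·16 + (2/7)·7 + (3/7)·16 = 94/7
t3: (2/7)·20 + (2/7)·12 + (3/7)·11 = 97/7
t4: (2/7)·15 + (2/7)·10 + (3/7)·18 = 104/7
Highest expected payoff is 104/7, from t4.

t4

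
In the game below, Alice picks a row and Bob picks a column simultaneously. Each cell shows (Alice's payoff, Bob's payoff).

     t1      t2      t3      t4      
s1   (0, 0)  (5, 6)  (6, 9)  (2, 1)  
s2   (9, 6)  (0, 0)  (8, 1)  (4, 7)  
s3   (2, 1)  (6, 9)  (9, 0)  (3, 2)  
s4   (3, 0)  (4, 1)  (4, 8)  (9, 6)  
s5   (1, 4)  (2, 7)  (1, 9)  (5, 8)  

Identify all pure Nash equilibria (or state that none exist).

(s3, t2)

A profile is a Nash equilibrium when each player is best-responding to the other.
Alice's best responses — vs t1: s2 (payoff 9); vs t2: s3 (payoff 6); vs t3: s3 (payoff 9); vs t4: s4 (payoff 9).
Bob's best responses — vs s1: t3 (payoff 9); vs s2: t4 (payoff 7); vs s3: t2 (payoff 9); vs s4: t3 (payoff 8); vs s5: t3 (payoff 9).
The only mutual best response is (s3, t2); neither player gains by switching there.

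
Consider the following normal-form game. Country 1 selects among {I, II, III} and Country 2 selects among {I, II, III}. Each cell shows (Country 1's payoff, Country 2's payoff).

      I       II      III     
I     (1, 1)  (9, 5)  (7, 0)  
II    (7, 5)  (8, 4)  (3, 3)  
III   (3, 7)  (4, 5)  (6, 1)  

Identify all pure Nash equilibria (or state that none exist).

(I, II) and (II, I)

A profile is a Nash equilibrium when each player is best-responding to the other.
Country 1's best responses — vs I: II (payoff 7); vs II: I (payoff 9); vs III: I (payoff 7).
Country 2's best responses — vs I: II (payoff 5); vs II: I (payoff 5); vs III: I (payoff 7).
Mutual best responses occur at (I, II) and (II, I); at each, neither player gains by switching.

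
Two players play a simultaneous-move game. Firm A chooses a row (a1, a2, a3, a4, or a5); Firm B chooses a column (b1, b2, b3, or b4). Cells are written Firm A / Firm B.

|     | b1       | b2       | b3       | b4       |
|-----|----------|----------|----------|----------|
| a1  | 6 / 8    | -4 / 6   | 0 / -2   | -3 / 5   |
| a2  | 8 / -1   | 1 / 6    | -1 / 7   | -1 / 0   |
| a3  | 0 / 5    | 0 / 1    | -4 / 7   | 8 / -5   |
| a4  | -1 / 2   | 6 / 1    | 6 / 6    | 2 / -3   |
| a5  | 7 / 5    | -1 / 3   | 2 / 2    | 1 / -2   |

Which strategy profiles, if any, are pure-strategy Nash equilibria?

Check mutual best responses: a cell is a NE iff neither player can gain by unilaterally deviating.
Firm A's best responses — vs b1: a2 (payoff 8); vs b2: a4 (payoff 6); vs b3: a4 (payoff 6); vs b4: a3 (payoff 8).
Firm B's best responses — vs a1: b1 (payoff 8); vs a2: b3 (payoff 7); vs a3: b3 (payoff 7); vs a4: b3 (payoff 6); vs a5: b1 (payoff 5).
The only mutual best response is (a4, b3); neither player gains by switching there.

(a4, b3)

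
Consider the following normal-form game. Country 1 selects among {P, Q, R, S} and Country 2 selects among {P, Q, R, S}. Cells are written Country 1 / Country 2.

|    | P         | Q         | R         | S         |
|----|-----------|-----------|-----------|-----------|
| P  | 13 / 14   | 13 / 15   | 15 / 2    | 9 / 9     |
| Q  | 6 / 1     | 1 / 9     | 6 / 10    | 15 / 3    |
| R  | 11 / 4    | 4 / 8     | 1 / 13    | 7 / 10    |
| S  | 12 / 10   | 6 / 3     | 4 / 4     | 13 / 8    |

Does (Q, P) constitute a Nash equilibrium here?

Holding Country 2 at P: Country 1 gets 6 from Q but could get 13 by switching to P. Country 1 has a profitable deviation.

No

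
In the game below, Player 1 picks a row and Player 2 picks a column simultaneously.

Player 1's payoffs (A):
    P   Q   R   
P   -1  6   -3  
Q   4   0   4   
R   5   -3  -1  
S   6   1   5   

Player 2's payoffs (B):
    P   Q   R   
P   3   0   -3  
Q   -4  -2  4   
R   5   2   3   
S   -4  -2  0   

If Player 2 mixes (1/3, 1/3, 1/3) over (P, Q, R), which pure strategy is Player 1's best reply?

Compute Player 1's expected payoff from each pure strategy against the given mix.
P: (1/3)·(-1) + (1/3)·6 + (1/3)·(-3) = 2/3
Q: (1/3)·4 + (1/3)·0 + (1/3)·4 = 8/3
R: (1/3)·5 + (1/3)·(-3) + (1/3)·(-1) = 1/3
S: (1/3)·6 + (1/3)·1 + (1/3)·5 = 4
Highest expected payoff is 4, from S.

S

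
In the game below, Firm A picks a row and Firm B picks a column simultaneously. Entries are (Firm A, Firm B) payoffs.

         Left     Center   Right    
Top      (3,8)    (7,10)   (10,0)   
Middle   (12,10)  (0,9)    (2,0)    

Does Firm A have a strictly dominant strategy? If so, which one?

None

A strategy is strictly dominant if it gives Firm A a strictly higher payoff than every other strategy, against every choice by the opponent.
Top is not dominant: against Left, Middle gives 12 > 3.
Middle is not dominant: against Center, Top gives 7 > 0.
No single strategy is best against every opponent action.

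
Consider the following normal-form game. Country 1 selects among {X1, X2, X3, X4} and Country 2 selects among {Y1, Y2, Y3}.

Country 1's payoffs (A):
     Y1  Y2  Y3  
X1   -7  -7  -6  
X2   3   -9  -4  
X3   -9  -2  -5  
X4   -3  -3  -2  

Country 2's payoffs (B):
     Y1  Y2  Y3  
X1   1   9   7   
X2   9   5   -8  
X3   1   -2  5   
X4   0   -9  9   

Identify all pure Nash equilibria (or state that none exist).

Check mutual best responses: a cell is a NE iff neither player can gain by unilaterally deviating.
Country 1's best responses — vs Y1: X2 (payoff 3); vs Y2: X3 (payoff -2); vs Y3: X4 (payoff -2).
Country 2's best responses — vs X1: Y2 (payoff 9); vs X2: Y1 (payoff 9); vs X3: Y3 (payoff 5); vs X4: Y3 (payoff 9).
Mutual best responses occur at (X2, Y1) and (X4, Y3); at each, neither player gains by switching.

(X2, Y1) and (X4, Y3)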